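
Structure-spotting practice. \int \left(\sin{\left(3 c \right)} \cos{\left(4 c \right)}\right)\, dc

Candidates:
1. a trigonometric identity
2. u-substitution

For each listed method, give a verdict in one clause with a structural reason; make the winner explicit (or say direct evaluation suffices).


Method: a trigonometric identity — split \sin{\left(3 c \right)} \cos{\left(4 c \right)} with the angle-addition identities: the resulting sum integrates term by term.
- a trigonometric identity: yes — fits the structure here.
- u-substitution: no subexpression of the integrand pairs with its own derivative as a factor — individual terms may offer their own substitutions, but any change of variable covering the whole integral would have to be constructed from outside the expression.


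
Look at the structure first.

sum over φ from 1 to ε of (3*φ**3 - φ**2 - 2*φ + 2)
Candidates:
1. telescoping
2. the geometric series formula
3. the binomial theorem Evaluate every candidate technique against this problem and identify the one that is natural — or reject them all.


Verdict: no special technique — Faulhaber territory: sum each constant-multiple power of φ with its closed-form formula, no trick required.
- telescoping — the summand is not presented as a shifted difference — a telescoping rewrite may exist, but the displayed structure does not offer one.
- the geometric series formula — dividing successive terms gives an index-dependent quantity, not a constant.
- the binomial theorem — the summand does not match any term pattern of an expanded binomial power.


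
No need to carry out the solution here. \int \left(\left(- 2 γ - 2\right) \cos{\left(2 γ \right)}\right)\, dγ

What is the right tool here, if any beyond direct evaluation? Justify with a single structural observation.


Diagnosis: integration by parts — a polynomial - 2 γ - 2 against the kernel \cos{\left(2 γ \right)} is the signature bounded-ladder case for integration by parts.


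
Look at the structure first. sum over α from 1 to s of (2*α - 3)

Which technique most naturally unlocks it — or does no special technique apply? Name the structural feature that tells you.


Verdict: no special technique — the summand is a plain polynomial in α (expanding first if it arrives factored); standard power-sum formulas evaluate it term by term.


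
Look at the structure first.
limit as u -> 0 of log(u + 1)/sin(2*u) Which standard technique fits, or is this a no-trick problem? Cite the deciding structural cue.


Diagnosis: l'Hôpital's rule (0/0) — the 0/0 form at 0 is the signature situation for l'Hôpital's rule. The standard small-argument limits would also carry it; the rule is the systematic route.


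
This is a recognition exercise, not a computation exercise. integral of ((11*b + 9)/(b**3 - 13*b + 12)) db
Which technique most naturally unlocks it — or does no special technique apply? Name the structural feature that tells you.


Best approach: partial fractions — the factorization of b**3 - 13*b + 12 is the whole battle; after it, each term is a table integral.


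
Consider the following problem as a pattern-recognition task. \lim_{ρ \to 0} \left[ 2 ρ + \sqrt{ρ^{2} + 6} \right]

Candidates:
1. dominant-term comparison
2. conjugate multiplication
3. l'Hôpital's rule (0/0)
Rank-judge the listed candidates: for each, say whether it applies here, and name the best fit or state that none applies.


Verdict: no special technique — the expression is continuous at 0 — substitute and evaluate; no indeterminate form appears.
- dominant-term comparison — this limit is not decided by comparing polynomial growth at infinity.
- conjugate multiplication — there is no infinity-minus-infinity radical difference to rationalize.
- l'Hôpital's rule (0/0): substituting the point produces a determinate value, not a 0 over 0 clash.


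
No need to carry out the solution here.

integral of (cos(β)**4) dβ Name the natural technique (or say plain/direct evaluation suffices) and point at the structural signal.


Verdict: a trigonometric identity — the exponent on cos(β)**4 is even — the power-reduction identity is the standard preprocessing step.


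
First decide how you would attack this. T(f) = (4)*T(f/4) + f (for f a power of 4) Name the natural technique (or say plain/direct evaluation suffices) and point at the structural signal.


Verdict: the master substitution — the index is divided (f/4), not shifted — substitute f = 4^m to straighten it into a shift recurrence.


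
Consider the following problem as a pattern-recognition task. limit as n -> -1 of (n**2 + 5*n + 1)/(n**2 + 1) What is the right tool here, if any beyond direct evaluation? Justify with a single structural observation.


Best approach: no special technique — no zero denominators, no indeterminate clash at -1 — substitute and read off the value.


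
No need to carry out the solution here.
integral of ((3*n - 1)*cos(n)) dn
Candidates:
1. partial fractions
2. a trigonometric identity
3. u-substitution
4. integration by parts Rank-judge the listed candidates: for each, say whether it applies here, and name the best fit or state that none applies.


Diagnosis: integration by parts — differentiate 3*n - 1, integrate cos(n): each pass lowers the polynomial degree, so parts terminates.
- partial fractions: the expression is not a ratio of polynomials that decomposes further.
- a trigonometric identity: no identity rewrites this into an easier trigonometric form.
- u-substitution — no subexpression of the integrand pairs with its own derivative as a factor — individual terms may offer their own substitutions, but any change of variable covering the whole integral would have to be constructed from outside the expression.
- integration by parts: applies; the problem has the shape this method handles.


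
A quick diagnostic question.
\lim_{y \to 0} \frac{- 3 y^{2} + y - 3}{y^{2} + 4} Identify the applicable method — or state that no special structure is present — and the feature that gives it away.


Method: no special technique — no zero denominators, no indeterminate clash at 0 — substitute and read off the value.


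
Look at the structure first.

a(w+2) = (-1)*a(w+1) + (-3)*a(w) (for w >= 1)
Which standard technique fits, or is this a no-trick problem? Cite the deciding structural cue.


Best approach: the characteristic-root method — no index-dependence in the weights and nothing inhomogeneous: classic characteristic-equation setup.


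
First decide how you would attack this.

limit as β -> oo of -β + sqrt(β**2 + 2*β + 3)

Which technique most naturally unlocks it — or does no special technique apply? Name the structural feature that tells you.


Verdict: conjugate multiplication — divergence minus divergence hides a finite answer — expose it by pairing sqrt(β**2 + 2*β + 3) - β with its conjugate.


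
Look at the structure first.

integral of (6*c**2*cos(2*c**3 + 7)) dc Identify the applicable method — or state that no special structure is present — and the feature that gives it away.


Technique: u-substitution — everything non-trivial happens through the inner expression 2*c**3 + 7, and its derivative accounts for the remaining factor up to a constant, so set u = 2*c**3 + 7.


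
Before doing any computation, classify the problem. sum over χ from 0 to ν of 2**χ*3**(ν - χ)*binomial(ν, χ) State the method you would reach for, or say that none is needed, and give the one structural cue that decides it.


Verdict: the binomial theorem — binomial coefficients against complementary powers of 2 and 3: recognize the binomial expansion and resum.


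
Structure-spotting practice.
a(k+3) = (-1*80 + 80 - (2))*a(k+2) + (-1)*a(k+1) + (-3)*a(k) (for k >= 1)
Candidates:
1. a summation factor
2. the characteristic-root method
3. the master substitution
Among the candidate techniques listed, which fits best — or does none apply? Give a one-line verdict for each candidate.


Method: the characteristic-root method — constant coefficients and linearity mean the ansatz r^k reduces it to solving the characteristic polynomial.
- a summation factor: a summation factor telescopes one-step recursions; this one carries higher-order memory.
- the characteristic-root method — applicable, and directly so.
- the master substitution: the recursion steps by a constant offset, so exponential reindexing is pointless.


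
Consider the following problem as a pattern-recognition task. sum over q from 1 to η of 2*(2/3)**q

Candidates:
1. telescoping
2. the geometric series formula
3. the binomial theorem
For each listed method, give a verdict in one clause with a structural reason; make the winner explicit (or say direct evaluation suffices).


Method: the geometric series formula — term-over-term division gives 2/3 every time — index-free ratio, geometric sum formula applies.
- telescoping — as presented, consecutive terms share no shifted copy to cancel against — no rewrite is on display to change that.
- the geometric series formula — a fit — the right tool for this form.
- the binomial theorem: no binomial coefficients pair with matched powers.


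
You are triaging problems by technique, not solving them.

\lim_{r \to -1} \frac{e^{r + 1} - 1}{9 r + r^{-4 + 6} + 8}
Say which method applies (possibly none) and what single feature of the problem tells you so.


Best approach: l'Hôpital's rule (0/0) — the 0/0 form at -1 is the signature situation for l'Hôpital's rule. Known elementary limits would finish this too — the rule just bypasses the case analysis.


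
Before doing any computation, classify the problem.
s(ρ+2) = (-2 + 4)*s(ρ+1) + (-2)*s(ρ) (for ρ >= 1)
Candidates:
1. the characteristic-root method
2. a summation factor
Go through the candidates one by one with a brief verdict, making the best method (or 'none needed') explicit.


Best approach: the characteristic-root method — because shifting ρ leaves the equation's coefficients unchanged, exponential trials reduce it to algebra.
- the characteristic-root method: a fit — the right tool for this form.
- a summation factor: the recurrence reaches back more than one step, outside the first-order family a summation factor normalizes.


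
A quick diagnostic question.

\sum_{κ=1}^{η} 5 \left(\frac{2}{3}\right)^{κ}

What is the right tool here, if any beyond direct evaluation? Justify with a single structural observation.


Method: the geometric series formula — term-over-term division gives \frac{2}{3} every time — index-free ratio, geometric sum formula applies.


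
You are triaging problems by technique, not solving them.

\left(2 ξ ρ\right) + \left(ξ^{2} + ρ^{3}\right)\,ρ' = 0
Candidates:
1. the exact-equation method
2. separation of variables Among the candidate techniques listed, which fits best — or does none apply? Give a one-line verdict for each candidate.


Technique: the exact-equation method — this form is already the differential of something: the matching mixed partials of 2 ξ ρ and ξ^{2} + ρ^{3} prove it.
- the exact-equation method: yes, a natural case for it.
- separation of variables — no division isolates the independent variable from the unknown.


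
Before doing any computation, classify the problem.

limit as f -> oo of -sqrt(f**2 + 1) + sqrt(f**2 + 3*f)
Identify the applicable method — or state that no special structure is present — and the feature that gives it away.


Technique: conjugate multiplication — neither sqrt(f**2 + 3*f) nor sqrt(f**2 + 1) converges alone, so rewrite their difference as a conjugate-rationalized quotient first.


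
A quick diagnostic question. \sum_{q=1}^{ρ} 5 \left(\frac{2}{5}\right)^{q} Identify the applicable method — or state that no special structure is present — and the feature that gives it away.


Diagnosis: the geometric series formula — term-over-term division gives \frac{2}{5} every time — index-free ratio, geometric sum formula applies.


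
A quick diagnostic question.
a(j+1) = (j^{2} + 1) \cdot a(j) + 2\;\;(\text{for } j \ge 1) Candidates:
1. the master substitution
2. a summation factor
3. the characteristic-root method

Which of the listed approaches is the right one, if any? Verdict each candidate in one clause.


Diagnosis: a summation factor — because the multiplier j^{2} + 1 is index-dependent, divide through by its running product and sum the resulting differences.
- the master substitution: the recursion steps by a constant offset, so exponential reindexing is pointless.
- a summation factor: applicable, and directly so.
- the characteristic-root method — the coefficients vary with the index, breaking the constant-coefficient structure the method needs.


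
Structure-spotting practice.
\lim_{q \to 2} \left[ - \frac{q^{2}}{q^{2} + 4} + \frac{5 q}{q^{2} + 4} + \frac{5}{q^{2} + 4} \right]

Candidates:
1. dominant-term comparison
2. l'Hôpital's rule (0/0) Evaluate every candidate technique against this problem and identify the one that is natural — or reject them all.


Method: no special technique — the expression is continuous at the evaluation point — substitute directly; no indeterminate form appears.
- dominant-term comparison: no ranking of term growth rates resolves the limit here.
- l'Hôpital's rule (0/0) — evaluation at the point is determinate, so the rule has nothing to repair.


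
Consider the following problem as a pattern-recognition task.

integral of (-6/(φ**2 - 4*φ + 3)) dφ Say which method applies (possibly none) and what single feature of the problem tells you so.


Verdict: partial fractions — φ**2 - 4*φ + 3 splits into linear pieces, so the quotient is a sum of simple fractions — decompose before integrating.


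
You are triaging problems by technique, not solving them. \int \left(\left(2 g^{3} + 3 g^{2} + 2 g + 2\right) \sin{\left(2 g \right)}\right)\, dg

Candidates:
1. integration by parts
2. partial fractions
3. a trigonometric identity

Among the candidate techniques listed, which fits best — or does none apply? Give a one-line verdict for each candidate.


Diagnosis: integration by parts — 2 g^{3} + 3 g^{2} + 2 g + 2 dies after finitely many derivatives while \sin{\left(2 g \right)} cycles under integration — the tabular/parts setup.
- integration by parts — yes — fits the structure here.
- partial fractions — there is no rational-function structure to decompose.
- a trigonometric identity — no identity rewrites this into an easier trigonometric form.


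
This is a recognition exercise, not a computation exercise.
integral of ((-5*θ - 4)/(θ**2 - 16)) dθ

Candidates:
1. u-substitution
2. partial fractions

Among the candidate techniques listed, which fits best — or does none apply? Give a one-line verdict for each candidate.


Verdict: partial fractions — a proper rational integrand whose denominator splits into simpler factors — decompose into partial fractions first.
- u-substitution: no subexpression of the integrand pairs with its own derivative as a factor — individual terms may offer their own substitutions, but any change of variable covering the whole integral would have to be constructed from outside the expression.
- partial fractions: applicable, and directly so.


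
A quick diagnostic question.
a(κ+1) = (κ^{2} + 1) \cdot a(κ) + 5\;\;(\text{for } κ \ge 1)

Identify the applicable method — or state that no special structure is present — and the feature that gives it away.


Technique: a summation factor — first-order, linear, moving coefficient κ^{2} + 1: the discrete analogue of an integrating factor handles it.


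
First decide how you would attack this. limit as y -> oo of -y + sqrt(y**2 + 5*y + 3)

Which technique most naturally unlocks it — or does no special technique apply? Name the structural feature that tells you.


Method: conjugate multiplication — infinity minus infinity with a radical in play — multiply by the conjugate so the divergences of sqrt(y**2 + 5*y + 3) and y annihilate.


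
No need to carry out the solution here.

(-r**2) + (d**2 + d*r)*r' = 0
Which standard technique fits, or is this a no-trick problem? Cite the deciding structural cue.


Diagnosis: the homogeneous substitution — the slope's numerator and denominator have matching total degree, so it depends only on r/d and the ratio substitution collapses it. A Bernoulli-style rewrite — possibly after exchanging which variable is treated as dependent — would work as well; the homogeneous substitution is the more immediate reading here.


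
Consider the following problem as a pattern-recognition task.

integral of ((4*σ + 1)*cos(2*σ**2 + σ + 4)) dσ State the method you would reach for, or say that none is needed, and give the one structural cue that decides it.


Best approach: u-substitution — everything non-trivial happens through the inner expression 2*σ**2 + σ + 4, and its derivative accounts for the remaining factor up to a constant, so set u = 2*σ**2 + σ + 4.


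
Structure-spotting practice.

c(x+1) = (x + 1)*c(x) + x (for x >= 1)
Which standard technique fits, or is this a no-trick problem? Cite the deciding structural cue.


Method: a summation factor — rescale the sequence by the product of the weights x + 1 so far — the recurrence collapses to a plain running sum.


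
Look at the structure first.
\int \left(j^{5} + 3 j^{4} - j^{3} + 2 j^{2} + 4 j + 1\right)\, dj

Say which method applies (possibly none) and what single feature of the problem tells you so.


Diagnosis: no special technique — a term-by-term power-rule job in j; no substitution or rearrangement earns its keep here.


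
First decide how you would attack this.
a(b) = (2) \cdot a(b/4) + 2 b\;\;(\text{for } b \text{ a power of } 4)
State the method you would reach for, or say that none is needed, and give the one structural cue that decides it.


Technique: the master substitution — the argument contracts 4-fold per step: reindex b exponentially and solve the linear recurrence in the new index.


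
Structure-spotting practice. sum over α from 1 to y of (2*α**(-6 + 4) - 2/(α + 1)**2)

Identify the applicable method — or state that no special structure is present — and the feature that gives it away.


Diagnosis: telescoping — write out three consecutive terms and watch the interior cancel: the advanced copy one term subtracts reappears as the very next term's leading piece, pair after pair.


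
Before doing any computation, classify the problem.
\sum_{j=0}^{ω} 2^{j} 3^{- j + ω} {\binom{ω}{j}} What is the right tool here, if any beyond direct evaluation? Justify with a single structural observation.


Technique: the binomial theorem — the summand is term j of a binomial expansion in 2 and 3; the whole sum is a single power.


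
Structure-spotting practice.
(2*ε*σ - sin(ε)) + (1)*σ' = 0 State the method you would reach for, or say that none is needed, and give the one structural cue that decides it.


Method: a linear integrating factor — σ enters only linearly with coefficient 2*ε; multiply by exp of the integral of 2*ε and the left side becomes one derivative.


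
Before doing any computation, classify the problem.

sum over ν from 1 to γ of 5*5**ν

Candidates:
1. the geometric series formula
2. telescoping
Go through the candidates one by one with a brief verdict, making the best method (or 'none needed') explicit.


Verdict: the geometric series formula — check a ratio of consecutive terms: it is 5, independent of the index, so the geometric formula closes the sum.
- the geometric series formula: yes, a natural case for it.
- telescoping: in the displayed form, no term reappears at a neighboring index to cancel against.


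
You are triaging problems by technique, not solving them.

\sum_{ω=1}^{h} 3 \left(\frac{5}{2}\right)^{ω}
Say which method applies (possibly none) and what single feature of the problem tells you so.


Verdict: the geometric series formula — the ratio of consecutive terms is the constant \frac{5}{2}, independent of the index — a geometric sum.


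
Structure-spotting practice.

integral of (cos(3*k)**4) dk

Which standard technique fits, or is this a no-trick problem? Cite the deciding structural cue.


Technique: a trigonometric identity — apply power reduction to cos(3*k)**4; each application halves the trigonometric degree.


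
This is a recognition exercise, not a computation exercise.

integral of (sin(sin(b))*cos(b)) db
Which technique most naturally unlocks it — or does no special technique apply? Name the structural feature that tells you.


Diagnosis: u-substitution — a chain-rule shadow: cos(b) alongside a function of sin(b) means u = sin(b) unwinds the composition in one step.


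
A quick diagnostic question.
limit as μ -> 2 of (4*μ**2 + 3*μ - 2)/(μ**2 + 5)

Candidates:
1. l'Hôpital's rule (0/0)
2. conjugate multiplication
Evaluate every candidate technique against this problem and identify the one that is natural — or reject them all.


Verdict: no special technique — no vanishing denominator and no indeterminate clash at the point — evaluation is immediate.
- l'Hôpital's rule (0/0): evaluation at the point is determinate, so the rule has nothing to repair.
- conjugate multiplication: rationalization has no target — no divergent radical difference appears.


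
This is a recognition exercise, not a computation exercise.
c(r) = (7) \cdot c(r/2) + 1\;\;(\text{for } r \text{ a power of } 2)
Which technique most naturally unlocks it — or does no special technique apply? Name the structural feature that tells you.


Diagnosis: the master substitution — treat m = log base 2 of r as the new clock: one recursion step advances m by one while r scales by 2.


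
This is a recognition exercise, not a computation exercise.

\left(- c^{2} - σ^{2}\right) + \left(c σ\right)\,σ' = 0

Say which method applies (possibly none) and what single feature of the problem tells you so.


Technique: the homogeneous substitution — the slope's numerator and denominator have matching total degree, so it depends only on σ/c and the ratio substitution collapses it. A Bernoulli substitution is a fair alternative on this equation directly; the homogeneous reading takes it as given.


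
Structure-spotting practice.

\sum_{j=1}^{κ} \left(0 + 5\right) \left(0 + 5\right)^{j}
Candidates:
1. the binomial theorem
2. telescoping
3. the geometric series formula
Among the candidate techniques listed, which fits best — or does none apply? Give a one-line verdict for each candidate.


Diagnosis: the geometric series formula — the ratio of consecutive terms is the constant 5, independent of the index — a geometric sum.
- the binomial theorem — there is no pair of bases whose matched powers would reassemble into a single binomial power.
- telescoping — writing out consecutive terms as given produces no pairwise cancellation.
- the geometric series formula: applies; the problem has the shape this method handles.


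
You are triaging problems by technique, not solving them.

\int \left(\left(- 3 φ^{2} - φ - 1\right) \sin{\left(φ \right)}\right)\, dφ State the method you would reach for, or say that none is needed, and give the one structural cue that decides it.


Diagnosis: integration by parts — differentiate - 3 φ^{2} - φ - 1, integrate \sin{\left(φ \right)}: each pass lowers the polynomial degree, so parts terminates.


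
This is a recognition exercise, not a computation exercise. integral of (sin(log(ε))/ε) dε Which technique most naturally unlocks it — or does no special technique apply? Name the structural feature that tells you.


Method: u-substitution — collected, the integrand has one factor that is, up to a constant, the derivative of an inner expression the rest depends on — substitute for that inner expression.


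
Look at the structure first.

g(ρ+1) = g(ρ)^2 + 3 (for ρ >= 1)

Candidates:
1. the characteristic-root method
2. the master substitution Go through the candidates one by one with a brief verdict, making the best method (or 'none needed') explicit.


Verdict: no special technique — the map from one term to the next is curved, not linear, so linear closed-form machinery does not attach.
- the characteristic-root method: the recursion is nonlinear in the sequence values, so no linear-modes ansatz applies.
- the master substitution: the recursive argument is a shift of the index, not a fixed fraction of it.


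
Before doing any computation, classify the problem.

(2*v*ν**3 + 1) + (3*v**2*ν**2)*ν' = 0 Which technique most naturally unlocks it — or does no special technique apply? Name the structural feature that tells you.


Method: the exact-equation method — check exactness first: here it holds (2*v*ν**3 + 1, 3*v**2*ν**2 have matching cross partials), so no integrating factor is needed.


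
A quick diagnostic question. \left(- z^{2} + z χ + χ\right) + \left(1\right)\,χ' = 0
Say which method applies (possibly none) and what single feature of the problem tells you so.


Diagnosis: a linear integrating factor — linear in the unknown with genuine forcing: multiply through by the exponential of the integrated coefficient and the left side closes into one derivative.


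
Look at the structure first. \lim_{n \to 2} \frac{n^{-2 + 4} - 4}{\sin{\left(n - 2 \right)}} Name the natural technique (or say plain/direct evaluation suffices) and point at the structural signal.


Technique: l'Hôpital's rule (0/0) — plug in 2: top and bottom both hit zero, so differentiate each and retry. One could equally expand both pieces locally and compare leading terms; the rule does that in one stroke.


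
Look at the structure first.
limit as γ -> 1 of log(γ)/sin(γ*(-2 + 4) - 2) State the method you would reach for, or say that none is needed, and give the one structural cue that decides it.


Technique: l'Hôpital's rule (0/0) — substituting 1 gives 0 over 0; differentiate top and bottom once and re-evaluate. Known elementary limits would finish this too — the rule just bypasses the case analysis.


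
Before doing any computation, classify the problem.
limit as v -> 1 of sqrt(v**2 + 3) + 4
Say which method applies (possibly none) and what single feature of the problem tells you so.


Verdict: no special technique — the expression is continuous at 1 — substitute and evaluate; no indeterminate form appears.


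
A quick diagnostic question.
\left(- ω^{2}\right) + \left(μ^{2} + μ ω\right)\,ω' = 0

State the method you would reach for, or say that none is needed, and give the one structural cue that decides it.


Best approach: the homogeneous substitution — solved for the derivative, the right side is unchanged under scaling μ and ω together — it depends only on the ratio ω/μ, so substitute a single ratio variable. Suitably rearranged — at times with the variables' roles exchanged — this doubles as a Bernoulli equation; the homogeneous reading needs no such setup.


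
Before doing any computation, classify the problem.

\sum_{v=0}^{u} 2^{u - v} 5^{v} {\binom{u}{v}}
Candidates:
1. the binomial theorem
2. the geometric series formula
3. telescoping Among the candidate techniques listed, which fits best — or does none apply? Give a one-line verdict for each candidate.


Method: the binomial theorem — {\binom{u}{v}} weighting matched powers of 5 and 2 is the expanded form of (5 + 2)^u — fold it back up.
- the binomial theorem — applicable, and directly so.
- the geometric series formula — no single multiplier carries one term to the next throughout the sum.
- telescoping — the terms as presented offer no neighboring cancellation — a telescoping rewrite may exist, but the displayed structure does not hand one over.


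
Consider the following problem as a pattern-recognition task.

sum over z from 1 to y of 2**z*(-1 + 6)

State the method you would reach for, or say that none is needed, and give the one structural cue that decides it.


Best approach: the geometric series formula — each summand is the previous one scaled by 2; that constant multiplier is itself the geometric structure.


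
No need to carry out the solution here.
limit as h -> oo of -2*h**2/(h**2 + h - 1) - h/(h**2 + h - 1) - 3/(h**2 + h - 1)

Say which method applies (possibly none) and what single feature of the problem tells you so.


Verdict: dominant-term comparison — divide by the highest power of h present: lower-order terms vanish and the dominant ratio remains. Viewed as a single quotient this is an ∞/∞ form — an at-infinity application of l'Hôpital's rule would also resolve it; comparing leading growth reads the answer without differentiating.


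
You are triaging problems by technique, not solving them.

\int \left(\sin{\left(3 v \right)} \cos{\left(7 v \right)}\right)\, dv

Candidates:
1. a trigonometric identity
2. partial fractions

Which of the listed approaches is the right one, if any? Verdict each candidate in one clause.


Best approach: a trigonometric identity — the identity turns \sin{\left(3 v \right)} \cos{\left(7 v \right)} into two lone cosines/sines, each trivially integrable.
- a trigonometric identity — applicable, and directly so.
- partial fractions — the expression is not a ratio of polynomials that decomposes further.


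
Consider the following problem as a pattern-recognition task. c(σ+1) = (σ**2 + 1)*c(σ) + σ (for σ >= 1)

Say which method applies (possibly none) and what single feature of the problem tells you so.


Verdict: a summation factor — first-order linear but the coefficient σ**2 + 1 moves with the index — divide by the cumulative product and telescope.


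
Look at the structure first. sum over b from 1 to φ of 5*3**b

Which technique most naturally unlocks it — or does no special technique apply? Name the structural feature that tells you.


Diagnosis: the geometric series formula — term-over-term division gives 3 every time — index-free ratio, geometric sum formula applies.


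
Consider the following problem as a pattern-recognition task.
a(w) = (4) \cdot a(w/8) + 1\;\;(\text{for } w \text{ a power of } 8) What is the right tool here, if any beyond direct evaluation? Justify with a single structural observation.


Diagnosis: the master substitution — the argument shrinks by the factor 8, so measure the index on a logarithmic scale and the recursion becomes a shift.


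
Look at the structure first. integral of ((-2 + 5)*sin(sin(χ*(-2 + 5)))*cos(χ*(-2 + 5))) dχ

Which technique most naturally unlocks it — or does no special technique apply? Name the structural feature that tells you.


Verdict: u-substitution — viewed as a product, the integrand is a composition evaluated at sin(χ*(-2 + 5)) times (a constant multiple of) that inner expression's derivative, so u = sin(χ*(-2 + 5)) makes it elementary.


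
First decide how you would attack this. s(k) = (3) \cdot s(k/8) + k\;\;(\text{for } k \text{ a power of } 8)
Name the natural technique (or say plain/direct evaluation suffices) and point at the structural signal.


Best approach: the master substitution — treat m = log base 8 of k as the new clock: one recursion step advances m by one while k scales by 8.


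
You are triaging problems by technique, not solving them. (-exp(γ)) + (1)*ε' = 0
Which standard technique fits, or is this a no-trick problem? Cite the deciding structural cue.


Technique: no special technique — solved for the derivative, no ε appears — this is antidifferentiation in γ wearing ODE clothing.


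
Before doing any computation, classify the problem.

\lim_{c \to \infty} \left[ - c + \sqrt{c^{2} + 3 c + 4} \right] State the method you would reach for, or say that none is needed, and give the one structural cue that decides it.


Technique: conjugate multiplication — turning the difference into a conjugate-rationalized ratio makes the limit readable.


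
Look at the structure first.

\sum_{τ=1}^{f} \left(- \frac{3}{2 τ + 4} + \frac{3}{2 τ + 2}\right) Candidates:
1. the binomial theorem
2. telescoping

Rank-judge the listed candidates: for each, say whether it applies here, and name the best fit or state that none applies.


Diagnosis: telescoping — the generic term is a one-step difference of \frac{3}{2 τ + 2}, so partial sums shortcut to endpoint evaluation.
- the binomial theorem — the terms do not reassemble into a binomial power.
- telescoping: applicable, and directly so.


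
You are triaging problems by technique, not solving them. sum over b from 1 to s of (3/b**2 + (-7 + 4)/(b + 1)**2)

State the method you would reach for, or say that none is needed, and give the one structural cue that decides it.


Verdict: telescoping — difference-of-shifts structure (each term adds 3/b**2, then subtracts its one-index-advanced value, which the following term adds back) leaves only the first and last pieces standing.


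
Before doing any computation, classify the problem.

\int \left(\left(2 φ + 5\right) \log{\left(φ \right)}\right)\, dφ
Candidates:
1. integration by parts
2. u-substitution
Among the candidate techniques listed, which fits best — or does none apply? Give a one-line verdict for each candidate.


Best approach: integration by parts — with u = \log{\left(φ \right)} the logarithm disappears after one differentiation, leaving a power-rule integral.
- integration by parts — yes — fits the structure here.
- u-substitution: no subexpression of the integrand pairs with its own derivative as a factor — individual terms may offer their own substitutions, but any change of variable covering the whole integral would have to be constructed from outside the expression.


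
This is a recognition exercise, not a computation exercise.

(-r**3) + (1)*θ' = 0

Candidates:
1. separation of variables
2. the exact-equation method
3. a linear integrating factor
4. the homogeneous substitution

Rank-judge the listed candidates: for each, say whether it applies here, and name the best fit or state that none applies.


Technique: no special technique — solved for the derivative, no θ appears — this is antidifferentiation in r wearing ODE clothing.
- separation of variables — separation is only trivially available — with the unknown absent from the slope this is a direct integration, not a separation problem.
- the exact-equation method — no dependence on the unknown anywhere: exactness is a label without content here.
- a linear integrating factor: with the unknown absent the integrating factor is a formality; direct integration is the working structure.
- the homogeneous substitution — solved for the derivative, the right side changes under joint scaling of the two variables.


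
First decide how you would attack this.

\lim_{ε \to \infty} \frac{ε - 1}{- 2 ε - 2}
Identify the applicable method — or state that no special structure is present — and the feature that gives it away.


Diagnosis: dominant-term comparison — growth-rate triage: the leading powers of ε decide the limit, everything else is noise. Differentiating the expression as a single quotient would eventually settle it as well; matching dominant growth settles it immediately.


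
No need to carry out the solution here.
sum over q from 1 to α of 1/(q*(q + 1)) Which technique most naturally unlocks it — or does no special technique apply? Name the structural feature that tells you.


Verdict: telescoping — 1/(q*(q + 1)) is a collapsed telescope: expand it into simple fractions to see the cancellation.


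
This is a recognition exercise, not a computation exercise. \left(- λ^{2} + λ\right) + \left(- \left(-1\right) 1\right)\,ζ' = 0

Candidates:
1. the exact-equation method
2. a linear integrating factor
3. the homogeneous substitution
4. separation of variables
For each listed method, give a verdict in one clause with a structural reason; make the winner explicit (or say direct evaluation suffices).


Best approach: no special technique — the slope is a function of λ alone, so integrate both sides directly.
- the exact-equation method: the unknown never enters the equation — exactness holds emptily, with nothing for the method to add.
- a linear integrating factor — with the unknown absent the integrating factor is a formality; direct integration is the working structure.
- the homogeneous substitution: rescaling both variables together changes the slope, so no ratio substitution collapses it.
- separation of variables: separation is only trivially available — with the unknown absent from the slope this is a direct integration, not a separation problem.


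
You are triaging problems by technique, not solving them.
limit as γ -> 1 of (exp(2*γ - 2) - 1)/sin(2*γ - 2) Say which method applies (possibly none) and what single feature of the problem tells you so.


Method: l'Hôpital's rule (0/0) — substituting 1 gives 0 over 0; differentiate top and bottom once and re-evaluate. Expanding numerator and denominator to first order gives the same value — the rule automates exactly that.


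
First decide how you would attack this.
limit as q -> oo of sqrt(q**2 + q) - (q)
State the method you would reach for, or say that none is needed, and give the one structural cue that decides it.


Technique: conjugate multiplication — both pieces blow up but their difference is finite; the conjugate trick rationalizes sqrt(q**2 + q) - q.


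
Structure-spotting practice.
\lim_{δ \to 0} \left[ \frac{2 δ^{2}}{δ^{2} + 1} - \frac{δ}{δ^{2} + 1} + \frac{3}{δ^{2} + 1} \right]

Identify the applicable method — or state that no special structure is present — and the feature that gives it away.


Verdict: no special technique — no vanishing denominator and no indeterminate clash at the point — evaluation is immediate.


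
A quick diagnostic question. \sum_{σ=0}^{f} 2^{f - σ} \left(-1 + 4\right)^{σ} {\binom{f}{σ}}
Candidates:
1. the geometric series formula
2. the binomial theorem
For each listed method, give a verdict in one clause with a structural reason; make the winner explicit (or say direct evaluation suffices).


Diagnosis: the binomial theorem — terms weighting {\binom{f}{σ}} against matched powers of (-1 + 4) and 2 reassemble into ((-1 + 4) + 2)^f by the binomial theorem.
- the geometric series formula — there is no constant term-to-term ratio.
- the binomial theorem: yes — fits the structure here.


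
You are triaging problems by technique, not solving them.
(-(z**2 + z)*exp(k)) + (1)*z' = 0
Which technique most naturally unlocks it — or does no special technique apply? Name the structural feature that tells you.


Technique: separation of variables — solved for the derivative, the right side factors as exp(k) times z**2 + z — all k-dependence separates from all z-dependence. Rearranged, this also fits the Bernoulli template directly; separation reads the product structure as given.


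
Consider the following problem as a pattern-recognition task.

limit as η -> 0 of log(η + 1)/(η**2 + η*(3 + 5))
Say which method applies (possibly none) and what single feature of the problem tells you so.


Method: l'Hôpital's rule (0/0) — both numerator and denominator vanish at 0: the genuine 0/0 indeterminate that l'Hôpital exists for. The standard small-argument limits would also carry it; the rule is the systematic route.


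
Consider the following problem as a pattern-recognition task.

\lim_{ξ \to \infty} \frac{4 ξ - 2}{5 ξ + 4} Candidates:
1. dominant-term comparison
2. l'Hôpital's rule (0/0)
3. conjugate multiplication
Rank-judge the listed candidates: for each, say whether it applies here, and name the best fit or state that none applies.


Technique: dominant-term comparison — divide through by the highest power of ξ; every lower-order term dies and the dominant terms decide the limit.
- dominant-term comparison — yes, a natural case for it.
- l'Hôpital's rule (0/0): viewed as a single quotient this runs to ∞/∞, not the 0/0 clash this candidate addresses; an at-infinity variant of the rule would resolve it, but comparing leading growth reads the answer without differentiating.
- conjugate multiplication — multiplying by a conjugate would not remove any indeterminacy here.
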